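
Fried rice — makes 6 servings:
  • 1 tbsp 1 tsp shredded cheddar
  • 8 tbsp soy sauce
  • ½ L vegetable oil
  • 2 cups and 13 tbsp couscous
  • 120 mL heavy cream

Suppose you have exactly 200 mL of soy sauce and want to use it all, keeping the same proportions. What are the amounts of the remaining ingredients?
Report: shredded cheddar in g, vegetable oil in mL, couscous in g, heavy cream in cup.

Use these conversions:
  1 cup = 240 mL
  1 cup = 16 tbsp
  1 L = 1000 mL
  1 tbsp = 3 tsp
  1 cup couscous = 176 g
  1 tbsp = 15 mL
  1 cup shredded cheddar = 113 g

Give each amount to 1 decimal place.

The original recipe has 120 mL of soy sauce, so the scaling factor is 200 ÷ 120 = 5/3.
shredded cheddar: (1 tbsp + 1 tsp = 4/3 tbsp) × 5/3 ÷ 16 tbsp/cup × 113 g/cup ≈ 15.7 g
vegetable oil: 0.5 L × 5/3 × 1000 mL/L ≈ 833.3 mL
couscous: (2 cup + 13 tbsp = 2.8125 cup) × 5/3 × 176 g/cup = 825.0 g
heavy cream: 120 mL × 5/3 ÷ 240 mL/cup ≈ 0.8 cup

shredded cheddar: 15.7 g; vegetable oil: 833.3 mL; couscous: 825.0 g; heavy cream: 0.8 cup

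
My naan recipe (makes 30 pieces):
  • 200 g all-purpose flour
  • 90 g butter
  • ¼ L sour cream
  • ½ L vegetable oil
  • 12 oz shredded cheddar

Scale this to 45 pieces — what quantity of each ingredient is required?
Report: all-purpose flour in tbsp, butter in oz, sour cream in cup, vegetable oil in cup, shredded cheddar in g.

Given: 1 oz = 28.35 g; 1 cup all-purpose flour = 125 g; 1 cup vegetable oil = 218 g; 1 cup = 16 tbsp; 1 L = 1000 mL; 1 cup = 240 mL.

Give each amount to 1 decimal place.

all-purpose flour: 38.4 tbsp; butter: 4.8 oz; sour cream: 1.6 cup; vegetable oil: 3.1 cup; shredded cheddar: 510.3 g

Scaling factor: 45/30 = 3/2 = 1.5.
all-purpose flour: 200 g × 3/2 ÷ 125 g/cup × 16 tbsp/cup = 38.4 tbsp
butter: 90 g × 3/2 ÷ 28.35 g/oz ≈ 4.8 oz
sour cream: 0.25 L × 3/2 × 1000 mL/L ÷ 240 mL/cup ≈ 1.6 cup
vegetable oil: 0.5 L × 3/2 × 1000 mL/L ÷ 240 mL/cup ≈ 3.1 cup
shredded cheddar: 12 oz × 3/2 × 28.35 g/oz = 510.3 g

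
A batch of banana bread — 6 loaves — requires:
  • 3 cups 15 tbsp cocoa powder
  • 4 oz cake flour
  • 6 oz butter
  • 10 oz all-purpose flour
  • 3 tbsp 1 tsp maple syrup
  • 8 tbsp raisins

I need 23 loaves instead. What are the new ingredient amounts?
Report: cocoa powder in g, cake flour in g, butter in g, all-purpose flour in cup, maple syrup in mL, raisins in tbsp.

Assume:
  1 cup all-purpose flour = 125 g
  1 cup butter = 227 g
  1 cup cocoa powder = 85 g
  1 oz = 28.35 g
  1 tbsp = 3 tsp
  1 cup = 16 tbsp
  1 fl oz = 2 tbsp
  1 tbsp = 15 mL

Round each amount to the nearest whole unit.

cocoa powder: 1283 g; cake flour: 435 g; butter: 652 g; all-purpose flour: 9 cup; maple syrup: 192 mL; raisins: 31 tbsp

Scaling factor: 23/6.
cocoa powder: (3 cup + 15 tbsp = 3.9375 cup) × 23/6 × 85 g/cup ≈ 1283 g
cake flour: 4 oz × 23/6 × 28.35 g/oz ≈ 435 g
butter: 6 oz × 23/6 × 28.35 g/oz ≈ 652 g
all-purpose flour: 10 oz × 23/6 × 28.35 g/oz ÷ 125 g/cup ≈ 9 cup
maple syrup: (3 tbsp + 1 tsp = 10/3 tbsp) × 23/6 × 15 mL/tbsp ≈ 192 mL
raisins: 8 tbsp × 23/6 ≈ 31 tbsp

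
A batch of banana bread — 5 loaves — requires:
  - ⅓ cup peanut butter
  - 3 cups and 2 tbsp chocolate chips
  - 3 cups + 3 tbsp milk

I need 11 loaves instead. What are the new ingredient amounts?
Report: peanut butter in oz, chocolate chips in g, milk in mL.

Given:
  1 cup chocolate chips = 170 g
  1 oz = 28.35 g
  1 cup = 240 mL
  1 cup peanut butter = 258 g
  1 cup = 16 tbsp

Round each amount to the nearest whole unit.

peanut butter: 7 oz; chocolate chips: 1169 g; milk: 1683 mL

Scaling factor: 11/5 = 2.2.
peanut butter: 1/3 cup × 11/5 × 258 g/cup ÷ 28.35 g/oz ≈ 7 oz
chocolate chips: (3 cup + 2 tbsp = 3.125 cup) × 11/5 × 170 g/cup ≈ 1169 g
milk: (3 cup + 3 tbsp = 3.1875 cup) × 11/5 × 240 mL/cup = 1683 mL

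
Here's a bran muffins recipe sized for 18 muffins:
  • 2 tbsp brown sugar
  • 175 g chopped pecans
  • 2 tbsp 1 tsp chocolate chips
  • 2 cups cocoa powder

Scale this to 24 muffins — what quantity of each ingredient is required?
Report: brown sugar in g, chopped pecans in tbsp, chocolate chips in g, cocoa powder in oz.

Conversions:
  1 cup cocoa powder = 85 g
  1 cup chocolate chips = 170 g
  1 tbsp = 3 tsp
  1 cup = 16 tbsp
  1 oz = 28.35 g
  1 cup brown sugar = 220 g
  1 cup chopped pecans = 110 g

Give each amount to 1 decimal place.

Scaling factor: 24/18 = 4/3.
brown sugar: 2 tbsp × 4/3 ÷ 16 tbsp/cup × 220 g/cup ≈ 36.7 g
chopped pecans: 175 g × 4/3 ÷ 110 g/cup × 16 tbsp/cup ≈ 33.9 tbsp
chocolate chips: (2 tbsp + 1 tsp = 7/3 tbsp) × 4/3 ÷ 16 tbsp/cup × 170 g/cup ≈ 33.1 g
cocoa powder: 2 cup × 4/3 × 85 g/cup ÷ 28.35 g/oz ≈ 8.0 oz

brown sugar: 36.7 g; chopped pecans: 33.9 tbsp; chocolate chips: 33.1 g; cocoa powder: 8.0 oz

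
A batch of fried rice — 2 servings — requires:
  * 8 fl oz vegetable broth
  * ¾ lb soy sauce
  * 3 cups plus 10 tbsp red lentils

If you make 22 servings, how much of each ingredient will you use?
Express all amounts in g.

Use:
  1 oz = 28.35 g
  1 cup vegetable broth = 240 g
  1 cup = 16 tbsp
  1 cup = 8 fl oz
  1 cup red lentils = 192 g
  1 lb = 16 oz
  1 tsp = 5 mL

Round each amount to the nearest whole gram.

vegetable broth: 2640 g; soy sauce: 3742 g; red lentils: 7656 g

Scaling factor: 22/2 = 11.
vegetable broth: 8 fl oz × 11 ÷ 8 fl oz/cup × 240 g/cup = 2640 g
soy sauce: 0.75 lb × 11 × 16 oz/lb × 28.35 g/oz ≈ 3742 g
red lentils: (3 cup + 10 tbsp = 3.625 cup) × 11 × 192 g/cup = 7656 g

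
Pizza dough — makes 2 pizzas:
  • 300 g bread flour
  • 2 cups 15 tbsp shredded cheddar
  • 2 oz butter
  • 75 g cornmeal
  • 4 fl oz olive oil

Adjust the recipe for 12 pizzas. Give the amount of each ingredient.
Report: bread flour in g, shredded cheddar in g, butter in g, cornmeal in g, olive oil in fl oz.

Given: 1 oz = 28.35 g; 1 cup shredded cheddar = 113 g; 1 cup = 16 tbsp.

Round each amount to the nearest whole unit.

bread flour: 1800 g; shredded cheddar: 1992 g; butter: 340 g; cornmeal: 450 g; olive oil: 24 fl oz

Scaling factor: 12/2 = 6.
bread flour: 300 g × 6 = 1800 g
shredded cheddar: (2 cup + 15 tbsp = 2.9375 cup) × 6 × 113 g/cup ≈ 1992 g
butter: 2 oz × 6 × 28.35 g/oz ≈ 340 g
cornmeal: 75 g × 6 = 450 g
olive oil: 4 fl oz × 6 = 24 fl oz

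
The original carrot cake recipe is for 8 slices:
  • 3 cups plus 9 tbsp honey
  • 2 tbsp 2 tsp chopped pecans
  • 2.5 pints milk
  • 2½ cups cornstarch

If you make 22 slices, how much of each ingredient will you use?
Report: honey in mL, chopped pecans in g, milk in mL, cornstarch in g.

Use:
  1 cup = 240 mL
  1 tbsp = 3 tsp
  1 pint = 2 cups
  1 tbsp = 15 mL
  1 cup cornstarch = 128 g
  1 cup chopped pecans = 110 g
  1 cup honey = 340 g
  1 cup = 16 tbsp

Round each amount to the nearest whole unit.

honey: 2351 mL; chopped pecans: 50 g; milk: 3300 mL; cornstarch: 880 g

Scaling factor: 22/8 = 11/4 = 2.75.
honey: (3 cup + 9 tbsp = 3.5625 cup) × 11/4 × 240 mL/cup ≈ 2351 mL
chopped pecans: (2 tbsp + 2 tsp = 8/3 tbsp) × 11/4 ÷ 16 tbsp/cup × 110 g/cup ≈ 50 g
milk: 2.5 pint × 11/4 × 2 cup/pint × 240 mL/cup = 3300 mL
cornstarch: 2.5 cup × 11/4 × 128 g/cup = 880 g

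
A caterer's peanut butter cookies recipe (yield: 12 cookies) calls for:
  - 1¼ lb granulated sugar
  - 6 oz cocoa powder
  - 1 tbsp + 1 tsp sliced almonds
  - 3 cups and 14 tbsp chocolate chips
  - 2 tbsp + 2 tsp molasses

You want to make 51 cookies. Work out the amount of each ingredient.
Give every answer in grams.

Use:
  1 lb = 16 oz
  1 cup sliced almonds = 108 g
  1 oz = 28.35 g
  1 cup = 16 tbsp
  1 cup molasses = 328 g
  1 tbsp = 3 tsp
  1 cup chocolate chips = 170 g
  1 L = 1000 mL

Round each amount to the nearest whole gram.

Scaling factor: 51/12 = 17/4 = 4.25.
granulated sugar: 1.25 lb × 17/4 × 16 oz/lb × 28.35 g/oz ≈ 2410 g
cocoa powder: 6 oz × 17/4 × 28.35 g/oz ≈ 723 g
sliced almonds: (1 tbsp + 1 tsp = 4/3 tbsp) × 17/4 ÷ 16 tbsp/cup × 108 g/cup ≈ 38 g
chocolate chips: (3 cup + 14 tbsp = 3.875 cup) × 17/4 × 170 g/cup ≈ 2800 g
molasses: (2 tbsp + 2 tsp = 8/3 tbsp) × 17/4 ÷ 16 tbsp/cup × 328 g/cup ≈ 232 g

granulated sugar: 2410 g; cocoa powder: 723 g; sliced almonds: 38 g; chocolate chips: 2800 g; molasses: 232 g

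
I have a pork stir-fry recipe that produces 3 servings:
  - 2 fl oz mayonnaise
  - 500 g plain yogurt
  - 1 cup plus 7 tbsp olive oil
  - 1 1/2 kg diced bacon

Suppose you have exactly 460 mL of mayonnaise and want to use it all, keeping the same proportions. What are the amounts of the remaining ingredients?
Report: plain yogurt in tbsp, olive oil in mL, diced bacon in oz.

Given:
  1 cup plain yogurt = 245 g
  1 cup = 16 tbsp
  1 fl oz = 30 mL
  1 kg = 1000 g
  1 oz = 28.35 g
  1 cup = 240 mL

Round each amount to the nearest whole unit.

plain yogurt: 250 tbsp; olive oil: 2645 mL; diced bacon: 406 oz

The original recipe has 60 mL of mayonnaise, so the scaling factor is 460 ÷ 60 = 23/3.
plain yogurt: 500 g × 23/3 ÷ 245 g/cup × 16 tbsp/cup ≈ 250 tbsp
olive oil: (1 cup + 7 tbsp = 1.4375 cup) × 23/3 × 240 mL/cup = 2645 mL
diced bacon: 1.5 kg × 23/3 × 1000 g/kg ÷ 28.35 g/oz ≈ 406 oz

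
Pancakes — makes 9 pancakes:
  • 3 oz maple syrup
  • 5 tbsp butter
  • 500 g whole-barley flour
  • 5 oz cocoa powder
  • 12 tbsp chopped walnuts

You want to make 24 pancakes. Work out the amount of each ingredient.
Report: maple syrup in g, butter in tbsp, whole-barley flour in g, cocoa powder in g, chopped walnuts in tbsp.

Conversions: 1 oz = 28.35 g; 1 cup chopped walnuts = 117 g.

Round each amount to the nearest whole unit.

Scaling factor: 24/9 = 8/3.
maple syrup: 3 oz × 8/3 × 28.35 g/oz ≈ 227 g
butter: 5 tbsp × 8/3 ≈ 13 tbsp
whole-barley flour: 500 g × 8/3 ≈ 1333 g
cocoa powder: 5 oz × 8/3 × 28.35 g/oz = 378 g
chopped walnuts: 12 tbsp × 8/3 = 32 tbsp

maple syrup: 227 g; butter: 13 tbsp; whole-barley flour: 1333 g; cocoa powder: 378 g; chopped walnuts: 32 tbsp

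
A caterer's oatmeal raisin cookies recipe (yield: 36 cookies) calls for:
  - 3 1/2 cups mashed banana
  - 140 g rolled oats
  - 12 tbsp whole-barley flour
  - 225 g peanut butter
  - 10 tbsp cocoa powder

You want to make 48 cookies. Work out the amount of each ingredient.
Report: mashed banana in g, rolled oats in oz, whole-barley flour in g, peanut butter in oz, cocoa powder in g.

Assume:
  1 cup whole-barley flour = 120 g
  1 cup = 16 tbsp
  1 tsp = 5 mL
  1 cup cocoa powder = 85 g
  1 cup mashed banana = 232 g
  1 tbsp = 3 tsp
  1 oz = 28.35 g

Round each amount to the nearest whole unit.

Scaling factor: 48/36 = 4/3.
mashed banana: 3.5 cup × 4/3 × 232 g/cup ≈ 1083 g
rolled oats: 140 g × 4/3 ÷ 28.35 g/oz ≈ 7 oz
whole-barley flour: 12 tbsp × 4/3 ÷ 16 tbsp/cup × 120 g/cup = 120 g
peanut butter: 225 g × 4/3 ÷ 28.35 g/oz ≈ 11 oz
cocoa powder: 10 tbsp × 4/3 ÷ 16 tbsp/cup × 85 g/cup ≈ 71 g

mashed banana: 1083 g; rolled oats: 7 oz; whole-barley flour: 120 g; peanut butter: 11 oz; cocoa powder: 71 g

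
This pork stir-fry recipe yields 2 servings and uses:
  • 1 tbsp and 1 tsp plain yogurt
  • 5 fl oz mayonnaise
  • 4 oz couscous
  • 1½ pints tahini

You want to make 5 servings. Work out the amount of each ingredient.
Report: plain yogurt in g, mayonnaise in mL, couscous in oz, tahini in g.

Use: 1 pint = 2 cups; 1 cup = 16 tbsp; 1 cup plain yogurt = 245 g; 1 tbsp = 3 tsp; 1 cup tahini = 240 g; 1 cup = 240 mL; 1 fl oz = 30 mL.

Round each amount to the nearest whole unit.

plain yogurt: 51 g; mayonnaise: 375 mL; couscous: 10 oz; tahini: 1800 g

Scaling factor: 5/2 = 2.5.
plain yogurt: (1 tbsp + 1 tsp = 4/3 tbsp) × 5/2 ÷ 16 tbsp/cup × 245 g/cup ≈ 51 g
mayonnaise: 5 fl oz × 5/2 × 30 mL/fl oz = 375 mL
couscous: 4 oz × 5/2 = 10 oz
tahini: 1.5 pint × 5/2 × 2 cup/pint × 240 g/cup = 1800 g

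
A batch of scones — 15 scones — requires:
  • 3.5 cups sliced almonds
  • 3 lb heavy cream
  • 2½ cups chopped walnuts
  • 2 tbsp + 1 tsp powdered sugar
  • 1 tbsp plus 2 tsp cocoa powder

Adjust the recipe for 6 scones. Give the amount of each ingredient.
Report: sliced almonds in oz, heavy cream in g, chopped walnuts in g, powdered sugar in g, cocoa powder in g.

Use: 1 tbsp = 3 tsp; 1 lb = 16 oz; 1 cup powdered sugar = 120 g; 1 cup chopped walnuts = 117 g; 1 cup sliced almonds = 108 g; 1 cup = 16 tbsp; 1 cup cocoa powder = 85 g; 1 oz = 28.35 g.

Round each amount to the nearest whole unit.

sliced almonds: 5 oz; heavy cream: 544 g; chopped walnuts: 117 g; powdered sugar: 7 g; cocoa powder: 4 g

Scaling factor: 6/15 = 2/5 = 0.4.
sliced almonds: 3.5 cup × 2/5 × 108 g/cup ÷ 28.35 g/oz ≈ 5 oz
heavy cream: 3 lb × 2/5 × 16 oz/lb × 28.35 g/oz ≈ 544 g
chopped walnuts: 2.5 cup × 2/5 × 117 g/cup = 117 g
powdered sugar: (2 tbsp + 1 tsp = 7/3 tbsp) × 2/5 ÷ 16 tbsp/cup × 120 g/cup = 7 g
cocoa powder: (1 tbsp + 2 tsp = 5/3 tbsp) × 2/5 ÷ 16 tbsp/cup × 85 g/cup ≈ 4 g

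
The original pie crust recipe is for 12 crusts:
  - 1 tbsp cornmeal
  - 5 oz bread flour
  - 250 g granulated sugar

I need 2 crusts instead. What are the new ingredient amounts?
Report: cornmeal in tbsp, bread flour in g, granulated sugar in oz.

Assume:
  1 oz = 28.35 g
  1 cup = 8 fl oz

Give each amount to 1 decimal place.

Scaling factor: 2/12 = 1/6.
cornmeal: 1 tbsp × 1/6 ≈ 0.2 tbsp
bread flour: 5 oz × 1/6 × 28.35 g/oz ≈ 23.6 g
granulated sugar: 250 g × 1/6 ÷ 28.35 g/oz ≈ 1.5 oz

cornmeal: 0.2 tbsp; bread flour: 23.6 g; granulated sugar: 1.5 oz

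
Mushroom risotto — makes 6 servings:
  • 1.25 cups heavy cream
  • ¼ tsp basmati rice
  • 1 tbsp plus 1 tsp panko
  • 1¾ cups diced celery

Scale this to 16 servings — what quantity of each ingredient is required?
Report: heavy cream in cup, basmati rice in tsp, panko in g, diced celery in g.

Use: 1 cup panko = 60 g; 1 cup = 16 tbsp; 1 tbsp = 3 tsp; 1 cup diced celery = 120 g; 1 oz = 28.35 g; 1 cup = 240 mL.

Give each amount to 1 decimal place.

heavy cream: 3.3 cup; basmati rice: 0.7 tsp; panko: 13.3 g; diced celery: 560.0 g

Scaling factor: 16/6 = 8/3.
heavy cream: 1.25 cup × 8/3 ≈ 3.3 cup
basmati rice: 0.25 tsp × 8/3 ≈ 0.7 tsp
panko: (1 tbsp + 1 tsp = 4/3 tbsp) × 8/3 ÷ 16 tbsp/cup × 60 g/cup ≈ 13.3 g
diced celery: 1.75 cup × 8/3 × 120 g/cup = 560.0 g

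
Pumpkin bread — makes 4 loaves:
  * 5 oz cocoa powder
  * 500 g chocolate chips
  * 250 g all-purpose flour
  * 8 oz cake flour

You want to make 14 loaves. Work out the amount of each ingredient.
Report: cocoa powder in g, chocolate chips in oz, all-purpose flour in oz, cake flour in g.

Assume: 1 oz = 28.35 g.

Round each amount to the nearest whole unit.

cocoa powder: 496 g; chocolate chips: 62 oz; all-purpose flour: 31 oz; cake flour: 794 g

Scaling factor: 14/4 = 7/2 = 3.5.
cocoa powder: 5 oz × 7/2 × 28.35 g/oz ≈ 496 g
chocolate chips: 500 g × 7/2 ÷ 28.35 g/oz ≈ 62 oz
all-purpose flour: 250 g × 7/2 ÷ 28.35 g/oz ≈ 31 oz
cake flour: 8 oz × 7/2 × 28.35 g/oz ≈ 794 g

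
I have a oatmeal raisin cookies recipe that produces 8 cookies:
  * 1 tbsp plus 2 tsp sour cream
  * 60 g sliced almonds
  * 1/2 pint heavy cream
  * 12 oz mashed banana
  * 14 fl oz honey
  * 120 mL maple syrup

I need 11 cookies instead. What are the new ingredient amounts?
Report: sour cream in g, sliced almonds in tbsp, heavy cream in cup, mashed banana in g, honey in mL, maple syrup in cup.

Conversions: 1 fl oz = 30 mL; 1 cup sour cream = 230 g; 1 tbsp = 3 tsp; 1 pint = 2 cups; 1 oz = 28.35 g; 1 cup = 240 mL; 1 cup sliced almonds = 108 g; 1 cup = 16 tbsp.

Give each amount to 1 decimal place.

sour cream: 32.9 g; sliced almonds: 12.2 tbsp; heavy cream: 1.4 cup; mashed banana: 467.8 g; honey: 577.5 mL; maple syrup: 0.7 cup

Scaling factor: 11/8 = 1.375.
sour cream: (1 tbsp + 2 tsp = 5/3 tbsp) × 11/8 ÷ 16 tbsp/cup × 230 g/cup ≈ 32.9 g
sliced almonds: 60 g × 11/8 ÷ 108 g/cup × 16 tbsp/cup ≈ 12.2 tbsp
heavy cream: 0.5 pint × 11/8 × 2 cup/pint ≈ 1.4 cup
mashed banana: 12 oz × 11/8 × 28.35 g/oz ≈ 467.8 g
honey: 14 fl oz × 11/8 × 30 mL/fl oz = 577.5 mL
maple syrup: 120 mL × 11/8 ÷ 240 mL/cup ≈ 0.7 cup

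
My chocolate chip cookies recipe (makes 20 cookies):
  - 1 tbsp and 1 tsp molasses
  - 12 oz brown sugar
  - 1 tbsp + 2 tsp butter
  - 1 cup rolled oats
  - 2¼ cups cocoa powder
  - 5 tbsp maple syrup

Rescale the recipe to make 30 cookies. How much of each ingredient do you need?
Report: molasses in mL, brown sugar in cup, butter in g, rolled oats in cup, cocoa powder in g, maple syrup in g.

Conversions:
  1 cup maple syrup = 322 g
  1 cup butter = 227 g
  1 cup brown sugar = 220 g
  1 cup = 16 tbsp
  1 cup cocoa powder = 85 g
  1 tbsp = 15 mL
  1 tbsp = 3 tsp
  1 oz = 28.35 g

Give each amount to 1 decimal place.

Scaling factor: 30/20 = 3/2 = 1.5.
molasses: (1 tbsp + 1 tsp = 4/3 tbsp) × 3/2 × 15 mL/tbsp = 30.0 mL
brown sugar: 12 oz × 3/2 × 28.35 g/oz ÷ 220 g/cup ≈ 2.3 cup
butter: (1 tbsp + 2 tsp = 5/3 tbsp) × 3/2 ÷ 16 tbsp/cup × 227 g/cup ≈ 35.5 g
rolled oats: 1 cup × 3/2 = 1.5 cup
cocoa powder: 2.25 cup × 3/2 × 85 g/cup ≈ 286.9 g
maple syrup: 5 tbsp × 3/2 ÷ 16 tbsp/cup × 322 g/cup ≈ 150.9 g

molasses: 30.0 mL; brown sugar: 2.3 cup; butter: 35.5 g; rolled oats: 1.5 cup; cocoa powder: 286.9 g; maple syrup: 150.9 g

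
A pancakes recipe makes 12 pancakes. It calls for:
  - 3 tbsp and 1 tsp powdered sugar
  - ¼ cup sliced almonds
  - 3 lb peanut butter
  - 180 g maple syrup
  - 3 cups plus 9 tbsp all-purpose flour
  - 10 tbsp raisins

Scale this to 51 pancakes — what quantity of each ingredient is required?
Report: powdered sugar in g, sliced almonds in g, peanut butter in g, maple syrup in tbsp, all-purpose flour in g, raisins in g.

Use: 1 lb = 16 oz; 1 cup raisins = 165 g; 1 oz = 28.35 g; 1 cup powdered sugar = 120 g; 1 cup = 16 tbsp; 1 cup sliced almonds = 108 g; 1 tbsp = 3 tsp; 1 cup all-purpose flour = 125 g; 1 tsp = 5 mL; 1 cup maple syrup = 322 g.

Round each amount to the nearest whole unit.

Scaling factor: 51/12 = 17/4 = 4.25.
powdered sugar: (3 tbsp + 1 tsp = 10/3 tbsp) × 17/4 ÷ 16 tbsp/cup × 120 g/cup ≈ 106 g
sliced almonds: 0.25 cup × 17/4 × 108 g/cup ≈ 115 g
peanut butter: 3 lb × 17/4 × 16 oz/lb × 28.35 g/oz ≈ 5783 g
maple syrup: 180 g × 17/4 ÷ 322 g/cup × 16 tbsp/cup ≈ 38 tbsp
all-purpose flour: (3 cup + 9 tbsp = 3.5625 cup) × 17/4 × 125 g/cup ≈ 1893 g
raisins: 10 tbsp × 17/4 ÷ 16 tbsp/cup × 165 g/cup ≈ 438 g

powdered sugar: 106 g; sliced almonds: 115 g; peanut butter: 5783 g; maple syrup: 38 tbsp; all-purpose flour: 1893 g; raisins: 438 g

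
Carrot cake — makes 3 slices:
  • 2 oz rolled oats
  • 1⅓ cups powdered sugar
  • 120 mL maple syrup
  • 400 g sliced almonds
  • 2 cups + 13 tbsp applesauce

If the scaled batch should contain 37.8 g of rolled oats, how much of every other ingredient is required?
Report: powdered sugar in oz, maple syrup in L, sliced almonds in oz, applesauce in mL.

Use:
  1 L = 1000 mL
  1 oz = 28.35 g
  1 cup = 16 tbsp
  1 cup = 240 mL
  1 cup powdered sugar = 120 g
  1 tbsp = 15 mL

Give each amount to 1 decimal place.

The original recipe has 56.7 g of rolled oats, so the scaling factor is 37.8 ÷ 56.7 = 2/3.
powdered sugar: 4/3 cup × 2/3 × 120 g/cup ÷ 28.35 g/oz ≈ 3.8 oz
maple syrup: 120 mL × 2/3 ÷ 1000 mL/L ≈ 0.1 L
sliced almonds: 400 g × 2/3 ÷ 28.35 g/oz ≈ 9.4 oz
applesauce: (2 cup + 13 tbsp = 2.8125 cup) × 2/3 × 240 mL/cup = 450.0 mL

powdered sugar: 3.8 oz; maple syrup: 0.1 L; sliced almonds: 9.4 oz; applesauce: 450.0 mL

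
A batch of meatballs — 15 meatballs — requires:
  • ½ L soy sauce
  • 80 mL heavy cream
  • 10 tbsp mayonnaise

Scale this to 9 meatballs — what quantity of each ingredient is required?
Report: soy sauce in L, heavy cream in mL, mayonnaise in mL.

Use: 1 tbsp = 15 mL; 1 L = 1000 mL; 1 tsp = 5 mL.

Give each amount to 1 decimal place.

Scaling factor: 9/15 = 3/5 = 0.6.
soy sauce: 0.5 L × 3/5 = 0.3 L
heavy cream: 80 mL × 3/5 = 48.0 mL
mayonnaise: 10 tbsp × 3/5 × 15 mL/tbsp = 90.0 mL

soy sauce: 0.3 L; heavy cream: 48.0 mL; mayonnaise: 90.0 mL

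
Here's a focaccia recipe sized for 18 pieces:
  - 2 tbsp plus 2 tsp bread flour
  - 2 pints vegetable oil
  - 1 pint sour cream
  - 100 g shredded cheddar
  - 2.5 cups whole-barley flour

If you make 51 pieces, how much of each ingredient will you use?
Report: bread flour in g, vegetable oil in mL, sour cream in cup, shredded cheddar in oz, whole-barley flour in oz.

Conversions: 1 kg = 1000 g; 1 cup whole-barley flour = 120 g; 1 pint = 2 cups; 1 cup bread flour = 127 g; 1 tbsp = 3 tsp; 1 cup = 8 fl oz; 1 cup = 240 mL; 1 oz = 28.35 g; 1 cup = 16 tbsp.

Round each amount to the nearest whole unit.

bread flour: 60 g; vegetable oil: 2720 mL; sour cream: 6 cup; shredded cheddar: 10 oz; whole-barley flour: 30 oz

Scaling factor: 51/18 = 17/6.
bread flour: (2 tbsp + 2 tsp = 8/3 tbsp) × 17/6 ÷ 16 tbsp/cup × 127 g/cup ≈ 60 g
vegetable oil: 2 pint × 17/6 × 2 cup/pint × 240 mL/cup = 2720 mL
sour cream: 1 pint × 17/6 × 2 cup/pint ≈ 6 cup
shredded cheddar: 100 g × 17/6 ÷ 28.35 g/oz ≈ 10 oz
whole-barley flour: 2.5 cup × 17/6 × 120 g/cup ÷ 28.35 g/oz ≈ 30 oz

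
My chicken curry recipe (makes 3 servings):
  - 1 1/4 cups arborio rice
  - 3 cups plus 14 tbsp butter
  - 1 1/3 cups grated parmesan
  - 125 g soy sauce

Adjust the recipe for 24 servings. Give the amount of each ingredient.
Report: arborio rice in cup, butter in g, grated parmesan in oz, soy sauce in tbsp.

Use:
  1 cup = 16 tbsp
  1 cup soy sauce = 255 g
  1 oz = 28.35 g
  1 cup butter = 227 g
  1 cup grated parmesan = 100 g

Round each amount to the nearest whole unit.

arborio rice: 10 cup; butter: 7037 g; grated parmesan: 38 oz; soy sauce: 63 tbsp

Scaling factor: 24/3 = 8.
arborio rice: 1.25 cup × 8 = 10 cup
butter: (3 cup + 14 tbsp = 3.875 cup) × 8 × 227 g/cup = 7037 g
grated parmesan: 4/3 cup × 8 × 100 g/cup ÷ 28.35 g/oz ≈ 38 oz
soy sauce: 125 g × 8 ÷ 255 g/cup × 16 tbsp/cup ≈ 63 tbsp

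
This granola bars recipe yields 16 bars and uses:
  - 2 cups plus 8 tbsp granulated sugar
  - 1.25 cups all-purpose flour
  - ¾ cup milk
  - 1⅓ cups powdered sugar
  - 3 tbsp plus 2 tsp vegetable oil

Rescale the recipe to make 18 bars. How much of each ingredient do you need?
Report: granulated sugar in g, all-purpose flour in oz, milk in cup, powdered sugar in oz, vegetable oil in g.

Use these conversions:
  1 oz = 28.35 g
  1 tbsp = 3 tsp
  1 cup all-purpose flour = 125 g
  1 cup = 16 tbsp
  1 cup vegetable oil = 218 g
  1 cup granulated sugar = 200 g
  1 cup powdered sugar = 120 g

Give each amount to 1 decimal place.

granulated sugar: 562.5 g; all-purpose flour: 6.2 oz; milk: 0.8 cup; powdered sugar: 6.3 oz; vegetable oil: 56.2 g

Scaling factor: 18/16 = 9/8 = 1.125.
granulated sugar: (2 cup + 8 tbsp = 2.5 cup) × 9/8 × 200 g/cup = 562.5 g
all-purpose flour: 1.25 cup × 9/8 × 125 g/cup ÷ 28.35 g/oz ≈ 6.2 oz
milk: 0.75 cup × 9/8 ≈ 0.8 cup
powdered sugar: 4/3 cup × 9/8 × 120 g/cup ÷ 28.35 g/oz ≈ 6.3 oz
vegetable oil: (3 tbsp + 2 tsp = 11/3 tbsp) × 9/8 ÷ 16 tbsp/cup × 218 g/cup ≈ 56.2 g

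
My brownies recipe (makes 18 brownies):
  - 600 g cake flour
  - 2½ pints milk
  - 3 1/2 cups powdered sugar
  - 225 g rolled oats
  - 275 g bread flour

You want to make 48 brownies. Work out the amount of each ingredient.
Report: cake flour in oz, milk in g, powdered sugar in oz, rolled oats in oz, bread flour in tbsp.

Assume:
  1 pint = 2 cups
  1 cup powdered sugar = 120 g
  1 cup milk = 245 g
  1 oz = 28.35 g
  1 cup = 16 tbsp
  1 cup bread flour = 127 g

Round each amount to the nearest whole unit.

Scaling factor: 48/18 = 8/3.
cake flour: 600 g × 8/3 ÷ 28.35 g/oz ≈ 56 oz
milk: 2.5 pint × 8/3 × 2 cup/pint × 245 g/cup ≈ 3267 g
powdered sugar: 3.5 cup × 8/3 × 120 g/cup ÷ 28.35 g/oz ≈ 40 oz
rolled oats: 225 g × 8/3 ÷ 28.35 g/oz ≈ 21 oz
bread flour: 275 g × 8/3 ÷ 127 g/cup × 16 tbsp/cup ≈ 92 tbsp

cake flour: 56 oz; milk: 3267 g; powdered sugar: 40 oz; rolled oats: 21 oz; bread flour: 92 tbsp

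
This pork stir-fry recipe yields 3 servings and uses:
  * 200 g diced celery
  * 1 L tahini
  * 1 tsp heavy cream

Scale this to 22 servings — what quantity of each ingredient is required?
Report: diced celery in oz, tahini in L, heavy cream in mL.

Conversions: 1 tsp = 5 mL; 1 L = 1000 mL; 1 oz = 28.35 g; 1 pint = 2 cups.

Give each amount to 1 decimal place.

Scaling factor: 22/3.
diced celery: 200 g × 22/3 ÷ 28.35 g/oz ≈ 51.7 oz
tahini: 1 L × 22/3 ≈ 7.3 L
heavy cream: 1 tsp × 22/3 × 5 mL/tsp ≈ 36.7 mL

diced celery: 51.7 oz; tahini: 7.3 L; heavy cream: 36.7 mL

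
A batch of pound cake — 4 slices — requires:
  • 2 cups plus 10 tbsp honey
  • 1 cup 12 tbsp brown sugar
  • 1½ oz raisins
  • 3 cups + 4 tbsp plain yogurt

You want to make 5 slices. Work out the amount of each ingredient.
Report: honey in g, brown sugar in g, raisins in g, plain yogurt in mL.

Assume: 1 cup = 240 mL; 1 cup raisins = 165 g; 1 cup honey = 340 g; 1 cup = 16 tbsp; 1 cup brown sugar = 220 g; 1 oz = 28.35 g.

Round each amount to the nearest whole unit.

Scaling factor: 5/4 = 1.25.
honey: (2 cup + 10 tbsp = 2.625 cup) × 5/4 × 340 g/cup ≈ 1116 g
brown sugar: (1 cup + 12 tbsp = 1.75 cup) × 5/4 × 220 g/cup ≈ 481 g
raisins: 1.5 oz × 5/4 × 28.35 g/oz ≈ 53 g
plain yogurt: (3 cup + 4 tbsp = 3.25 cup) × 5/4 × 240 mL/cup = 975 mL

honey: 1116 g; brown sugar: 481 g; raisins: 53 g; plain yogurt: 975 mL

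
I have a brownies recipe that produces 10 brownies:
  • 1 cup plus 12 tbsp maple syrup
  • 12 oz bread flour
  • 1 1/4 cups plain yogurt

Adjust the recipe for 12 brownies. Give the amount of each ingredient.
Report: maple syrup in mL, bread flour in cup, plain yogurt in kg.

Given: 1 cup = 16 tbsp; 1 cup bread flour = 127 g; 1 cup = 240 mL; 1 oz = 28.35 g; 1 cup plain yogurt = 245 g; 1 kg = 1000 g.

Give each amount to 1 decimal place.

Scaling factor: 12/10 = 6/5 = 1.2.
maple syrup: (1 cup + 12 tbsp = 1.75 cup) × 6/5 × 240 mL/cup = 504.0 mL
bread flour: 12 oz × 6/5 × 28.35 g/oz ÷ 127 g/cup ≈ 3.2 cup
plain yogurt: 1.25 cup × 6/5 × 245 g/cup ÷ 1000 g/kg ≈ 0.4 kg

maple syrup: 504.0 mL; bread flour: 3.2 cup; plain yogurt: 0.4 kg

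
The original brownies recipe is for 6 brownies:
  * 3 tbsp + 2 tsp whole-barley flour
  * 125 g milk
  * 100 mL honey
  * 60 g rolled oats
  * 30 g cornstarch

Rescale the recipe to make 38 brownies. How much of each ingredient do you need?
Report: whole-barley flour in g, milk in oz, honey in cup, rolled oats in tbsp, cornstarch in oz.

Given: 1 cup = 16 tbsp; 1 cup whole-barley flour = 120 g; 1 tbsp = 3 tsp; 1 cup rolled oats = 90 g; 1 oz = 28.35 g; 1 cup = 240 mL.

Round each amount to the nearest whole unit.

whole-barley flour: 174 g; milk: 28 oz; honey: 3 cup; rolled oats: 68 tbsp; cornstarch: 7 oz

Scaling factor: 38/6 = 19/3.
whole-barley flour: (3 tbsp + 2 tsp = 11/3 tbsp) × 19/3 ÷ 16 tbsp/cup × 120 g/cup ≈ 174 g
milk: 125 g × 19/3 ÷ 28.35 g/oz ≈ 28 oz
honey: 100 mL × 19/3 ÷ 240 mL/cup ≈ 3 cup
rolled oats: 60 g × 19/3 ÷ 90 g/cup × 16 tbsp/cup ≈ 68 tbsp
cornstarch: 30 g × 19/3 ÷ 28.35 g/oz ≈ 7 oz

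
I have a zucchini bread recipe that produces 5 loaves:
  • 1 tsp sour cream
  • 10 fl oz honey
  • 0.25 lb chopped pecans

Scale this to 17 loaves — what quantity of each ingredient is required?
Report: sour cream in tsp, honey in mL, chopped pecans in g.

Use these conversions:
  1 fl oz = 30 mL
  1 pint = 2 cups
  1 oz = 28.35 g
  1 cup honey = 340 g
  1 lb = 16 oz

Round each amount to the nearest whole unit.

sour cream: 3 tsp; honey: 1020 mL; chopped pecans: 386 g

Scaling factor: 17/5 = 3.4.
sour cream: 1 tsp × 17/5 ≈ 3 tsp
honey: 10 fl oz × 17/5 × 30 mL/fl oz = 1020 mL
chopped pecans: 0.25 lb × 17/5 × 16 oz/lb × 28.35 g/oz ≈ 386 g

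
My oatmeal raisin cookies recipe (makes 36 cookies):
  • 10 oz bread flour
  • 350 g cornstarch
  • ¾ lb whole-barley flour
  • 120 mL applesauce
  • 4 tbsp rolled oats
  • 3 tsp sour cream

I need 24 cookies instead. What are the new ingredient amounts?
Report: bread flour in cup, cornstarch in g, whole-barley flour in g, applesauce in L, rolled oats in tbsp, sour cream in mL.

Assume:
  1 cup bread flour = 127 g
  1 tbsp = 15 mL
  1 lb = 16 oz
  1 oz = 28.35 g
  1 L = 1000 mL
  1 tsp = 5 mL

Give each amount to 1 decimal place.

Scaling factor: 24/36 = 2/3.
bread flour: 10 oz × 2/3 × 28.35 g/oz ÷ 127 g/cup ≈ 1.5 cup
cornstarch: 350 g × 2/3 ≈ 233.3 g
whole-barley flour: 0.75 lb × 2/3 × 16 oz/lb × 28.35 g/oz = 226.8 g
applesauce: 120 mL × 2/3 ÷ 1000 mL/L ≈ 0.1 L
rolled oats: 4 tbsp × 2/3 ≈ 2.7 tbsp
sour cream: 3 tsp × 2/3 × 5 mL/tsp = 10.0 mL

bread flour: 1.5 cup; cornstarch: 233.3 g; whole-barley flour: 226.8 g; applesauce: 0.1 L; rolled oats: 2.7 tbsp; sour cream: 10.0 mL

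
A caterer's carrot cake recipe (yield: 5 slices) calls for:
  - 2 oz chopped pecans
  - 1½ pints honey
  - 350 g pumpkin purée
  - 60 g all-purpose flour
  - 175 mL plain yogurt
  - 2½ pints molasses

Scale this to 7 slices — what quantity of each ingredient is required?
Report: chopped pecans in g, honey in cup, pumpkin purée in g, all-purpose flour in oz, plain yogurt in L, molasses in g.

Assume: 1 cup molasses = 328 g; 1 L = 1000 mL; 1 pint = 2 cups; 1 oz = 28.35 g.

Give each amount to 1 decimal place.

chopped pecans: 79.4 g; honey: 4.2 cup; pumpkin purée: 490.0 g; all-purpose flour: 3.0 oz; plain yogurt: 0.2 L; molasses: 2296.0 g

Scaling factor: 7/5 = 1.4.
chopped pecans: 2 oz × 7/5 × 28.35 g/oz ≈ 79.4 g
honey: 1.5 pint × 7/5 × 2 cup/pint = 4.2 cup
pumpkin purée: 350 g × 7/5 = 490.0 g
all-purpose flour: 60 g × 7/5 ÷ 28.35 g/oz ≈ 3.0 oz
plain yogurt: 175 mL × 7/5 ÷ 1000 mL/L ≈ 0.2 L
molasses: 2.5 pint × 7/5 × 2 cup/pint × 328 g/cup = 2296.0 g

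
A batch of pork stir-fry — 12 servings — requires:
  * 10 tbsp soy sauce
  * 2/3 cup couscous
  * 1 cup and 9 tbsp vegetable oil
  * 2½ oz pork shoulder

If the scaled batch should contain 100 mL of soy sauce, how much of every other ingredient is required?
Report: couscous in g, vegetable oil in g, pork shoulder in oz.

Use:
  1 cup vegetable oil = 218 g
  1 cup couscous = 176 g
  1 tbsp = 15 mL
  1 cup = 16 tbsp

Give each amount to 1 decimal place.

couscous: 78.2 g; vegetable oil: 227.1 g; pork shoulder: 1.7 oz

The original recipe has 150 mL of soy sauce, so the scaling factor is 100 ÷ 150 = 2/3.
couscous: 2/3 cup × 2/3 × 176 g/cup ≈ 78.2 g
vegetable oil: (1 cup + 9 tbsp = 1.5625 cup) × 2/3 × 218 g/cup ≈ 227.1 g
pork shoulder: 2.5 oz × 2/3 ≈ 1.7 oz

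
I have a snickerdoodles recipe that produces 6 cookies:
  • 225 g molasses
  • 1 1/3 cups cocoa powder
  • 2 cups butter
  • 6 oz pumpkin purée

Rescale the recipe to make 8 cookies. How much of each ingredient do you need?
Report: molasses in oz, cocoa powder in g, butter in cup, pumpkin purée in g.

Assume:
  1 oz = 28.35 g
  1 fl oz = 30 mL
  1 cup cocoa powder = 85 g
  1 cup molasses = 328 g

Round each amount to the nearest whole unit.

Scaling factor: 8/6 = 4/3.
molasses: 225 g × 4/3 ÷ 28.35 g/oz ≈ 11 oz
cocoa powder: 4/3 cup × 4/3 × 85 g/cup ≈ 151 g
butter: 2 cup × 4/3 ≈ 3 cup
pumpkin purée: 6 oz × 4/3 × 28.35 g/oz ≈ 227 g

molasses: 11 oz; cocoa powder: 151 g; butter: 3 cup; pumpkin purée: 227 g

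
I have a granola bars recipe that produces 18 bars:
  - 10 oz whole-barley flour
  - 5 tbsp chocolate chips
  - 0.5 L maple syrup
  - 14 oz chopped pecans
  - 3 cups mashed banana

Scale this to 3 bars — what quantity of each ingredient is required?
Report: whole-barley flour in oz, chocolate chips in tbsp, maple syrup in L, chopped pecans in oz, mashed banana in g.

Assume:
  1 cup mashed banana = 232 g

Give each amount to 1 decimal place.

whole-barley flour: 1.7 oz; chocolate chips: 0.8 tbsp; maple syrup: 0.1 L; chopped pecans: 2.3 oz; mashed banana: 116.0 g

Scaling factor: 3/18 = 1/6.
whole-barley flour: 10 oz × 1/6 ≈ 1.7 oz
chocolate chips: 5 tbsp × 1/6 ≈ 0.8 tbsp
maple syrup: 0.5 L × 1/6 ≈ 0.1 L
chopped pecans: 14 oz × 1/6 ≈ 2.3 oz
mashed banana: 3 cup × 1/6 × 232 g/cup = 116.0 g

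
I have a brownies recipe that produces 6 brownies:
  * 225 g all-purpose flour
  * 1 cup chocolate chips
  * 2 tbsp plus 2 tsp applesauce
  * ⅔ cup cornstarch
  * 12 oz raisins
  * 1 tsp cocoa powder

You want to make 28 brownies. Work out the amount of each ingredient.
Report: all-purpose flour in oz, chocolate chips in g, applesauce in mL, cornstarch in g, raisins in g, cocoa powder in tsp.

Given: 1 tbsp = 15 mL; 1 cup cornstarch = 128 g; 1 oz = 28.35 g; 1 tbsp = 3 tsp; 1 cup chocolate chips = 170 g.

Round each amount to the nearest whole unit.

all-purpose flour: 37 oz; chocolate chips: 793 g; applesauce: 187 mL; cornstarch: 398 g; raisins: 1588 g; cocoa powder: 5 tsp

Scaling factor: 28/6 = 14/3.
all-purpose flour: 225 g × 14/3 ÷ 28.35 g/oz ≈ 37 oz
chocolate chips: 1 cup × 14/3 × 170 g/cup ≈ 793 g
applesauce: (2 tbsp + 2 tsp = 8/3 tbsp) × 14/3 × 15 mL/tbsp ≈ 187 mL
cornstarch: 2/3 cup × 14/3 × 128 g/cup ≈ 398 g
raisins: 12 oz × 14/3 × 28.35 g/oz ≈ 1588 g
cocoa powder: 1 tsp × 14/3 ≈ 5 tsp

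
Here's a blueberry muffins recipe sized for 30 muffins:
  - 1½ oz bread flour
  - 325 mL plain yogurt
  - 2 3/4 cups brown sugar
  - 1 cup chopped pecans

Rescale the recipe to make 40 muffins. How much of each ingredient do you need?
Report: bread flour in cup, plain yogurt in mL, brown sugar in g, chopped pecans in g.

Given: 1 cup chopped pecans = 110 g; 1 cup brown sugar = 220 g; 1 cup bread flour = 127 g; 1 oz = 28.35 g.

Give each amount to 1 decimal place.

bread flour: 0.4 cup; plain yogurt: 433.3 mL; brown sugar: 806.7 g; chopped pecans: 146.7 g

Scaling factor: 40/30 = 4/3.
bread flour: 1.5 oz × 4/3 × 28.35 g/oz ÷ 127 g/cup ≈ 0.4 cup
plain yogurt: 325 mL × 4/3 ≈ 433.3 mL
brown sugar: 2.75 cup × 4/3 × 220 g/cup ≈ 806.7 g
chopped pecans: 1 cup × 4/3 × 110 g/cup ≈ 146.7 g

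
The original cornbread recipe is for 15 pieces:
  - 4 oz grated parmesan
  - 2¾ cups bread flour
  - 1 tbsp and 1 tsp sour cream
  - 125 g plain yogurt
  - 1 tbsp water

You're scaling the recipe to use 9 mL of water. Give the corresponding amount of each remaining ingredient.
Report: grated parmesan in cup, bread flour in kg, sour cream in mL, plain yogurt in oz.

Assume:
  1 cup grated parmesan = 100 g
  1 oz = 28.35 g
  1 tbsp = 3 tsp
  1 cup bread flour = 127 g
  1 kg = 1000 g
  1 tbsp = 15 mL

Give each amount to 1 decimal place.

The original recipe has 15 mL of water, so the scaling factor is 9 ÷ 15 = 3/5 = 0.6.
grated parmesan: 4 oz × 3/5 × 28.35 g/oz ÷ 100 g/cup ≈ 0.7 cup
bread flour: 2.75 cup × 3/5 × 127 g/cup ÷ 1000 g/kg ≈ 0.2 kg
sour cream: (1 tbsp + 1 tsp = 4/3 tbsp) × 3/5 × 15 mL/tbsp = 12.0 mL
plain yogurt: 125 g × 3/5 ÷ 28.35 g/oz ≈ 2.6 oz

grated parmesan: 0.7 cup; bread flour: 0.2 kg; sour cream: 12.0 mL; plain yogurt: 2.6 oz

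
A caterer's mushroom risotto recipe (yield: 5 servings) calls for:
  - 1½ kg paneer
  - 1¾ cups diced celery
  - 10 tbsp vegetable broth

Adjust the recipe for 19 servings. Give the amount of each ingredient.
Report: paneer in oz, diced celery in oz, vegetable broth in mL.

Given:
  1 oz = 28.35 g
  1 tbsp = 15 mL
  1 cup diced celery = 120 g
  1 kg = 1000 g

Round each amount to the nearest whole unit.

Scaling factor: 19/5 = 3.8.
paneer: 1.5 kg × 19/5 × 1000 g/kg ÷ 28.35 g/oz ≈ 201 oz
diced celery: 1.75 cup × 19/5 × 120 g/cup ÷ 28.35 g/oz ≈ 28 oz
vegetable broth: 10 tbsp × 19/5 × 15 mL/tbsp = 570 mL

paneer: 201 oz; diced celery: 28 oz; vegetable broth: 570 mL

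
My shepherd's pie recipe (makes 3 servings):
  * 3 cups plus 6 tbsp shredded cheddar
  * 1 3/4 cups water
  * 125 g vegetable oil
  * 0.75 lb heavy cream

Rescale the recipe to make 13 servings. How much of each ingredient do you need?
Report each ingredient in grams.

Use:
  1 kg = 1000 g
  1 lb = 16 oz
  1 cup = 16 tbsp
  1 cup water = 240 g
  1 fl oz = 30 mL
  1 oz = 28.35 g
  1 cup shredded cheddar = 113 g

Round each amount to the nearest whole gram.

Scaling factor: 13/3.
shredded cheddar: (3 cup + 6 tbsp = 3.375 cup) × 13/3 × 113 g/cup ≈ 1653 g
water: 1.75 cup × 13/3 × 240 g/cup = 1820 g
vegetable oil: 125 g × 13/3 ≈ 542 g
heavy cream: 0.75 lb × 13/3 × 16 oz/lb × 28.35 g/oz ≈ 1474 g

shredded cheddar: 1653 g; water: 1820 g; vegetable oil: 542 g; heavy cream: 1474 g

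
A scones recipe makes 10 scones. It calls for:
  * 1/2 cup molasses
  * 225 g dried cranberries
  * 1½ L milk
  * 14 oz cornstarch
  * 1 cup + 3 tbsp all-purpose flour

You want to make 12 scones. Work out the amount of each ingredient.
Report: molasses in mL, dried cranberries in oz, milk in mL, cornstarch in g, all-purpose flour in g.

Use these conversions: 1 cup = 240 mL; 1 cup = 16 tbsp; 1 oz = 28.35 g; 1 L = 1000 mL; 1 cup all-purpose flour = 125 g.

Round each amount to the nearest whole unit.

molasses: 144 mL; dried cranberries: 10 oz; milk: 1800 mL; cornstarch: 476 g; all-purpose flour: 178 g

Scaling factor: 12/10 = 6/5 = 1.2.
molasses: 0.5 cup × 6/5 × 240 mL/cup = 144 mL
dried cranberries: 225 g × 6/5 ÷ 28.35 g/oz ≈ 10 oz
milk: 1.5 L × 6/5 × 1000 mL/L = 1800 mL
cornstarch: 14 oz × 6/5 × 28.35 g/oz ≈ 476 g
all-purpose flour: (1 cup + 3 tbsp = 1.1875 cup) × 6/5 × 125 g/cup ≈ 178 g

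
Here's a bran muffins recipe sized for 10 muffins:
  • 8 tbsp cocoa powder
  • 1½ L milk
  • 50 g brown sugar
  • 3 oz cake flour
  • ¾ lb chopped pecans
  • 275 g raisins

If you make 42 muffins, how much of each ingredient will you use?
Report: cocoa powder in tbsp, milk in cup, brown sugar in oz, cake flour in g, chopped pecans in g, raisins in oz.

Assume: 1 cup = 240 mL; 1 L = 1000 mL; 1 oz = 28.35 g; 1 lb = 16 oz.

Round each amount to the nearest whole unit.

cocoa powder: 34 tbsp; milk: 26 cup; brown sugar: 7 oz; cake flour: 357 g; chopped pecans: 1429 g; raisins: 41 oz

Scaling factor: 42/10 = 21/5 = 4.2.
cocoa powder: 8 tbsp × 21/5 ≈ 34 tbsp
milk: 1.5 L × 21/5 × 1000 mL/L ÷ 240 mL/cup ≈ 26 cup
brown sugar: 50 g × 21/5 ÷ 28.35 g/oz ≈ 7 oz
cake flour: 3 oz × 21/5 × 28.35 g/oz ≈ 357 g
chopped pecans: 0.75 lb × 21/5 × 16 oz/lb × 28.35 g/oz ≈ 1429 g
raisins: 275 g × 21/5 ÷ 28.35 g/oz ≈ 41 oz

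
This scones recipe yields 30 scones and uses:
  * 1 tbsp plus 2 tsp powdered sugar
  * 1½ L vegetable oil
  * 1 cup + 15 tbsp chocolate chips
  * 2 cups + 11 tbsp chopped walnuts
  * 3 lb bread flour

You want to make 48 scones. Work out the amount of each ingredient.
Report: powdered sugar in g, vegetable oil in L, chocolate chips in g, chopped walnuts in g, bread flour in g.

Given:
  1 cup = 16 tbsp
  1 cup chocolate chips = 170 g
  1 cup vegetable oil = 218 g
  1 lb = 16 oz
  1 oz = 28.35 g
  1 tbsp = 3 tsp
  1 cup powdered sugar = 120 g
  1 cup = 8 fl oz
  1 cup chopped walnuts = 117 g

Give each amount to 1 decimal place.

powdered sugar: 20.0 g; vegetable oil: 2.4 L; chocolate chips: 527.0 g; chopped walnuts: 503.1 g; bread flour: 2177.3 g

Scaling factor: 48/30 = 8/5 = 1.6.
powdered sugar: (1 tbsp + 2 tsp = 5/3 tbsp) × 8/5 ÷ 16 tbsp/cup × 120 g/cup = 20.0 g
vegetable oil: 1.5 L × 8/5 = 2.4 L
chocolate chips: (1 cup + 15 tbsp = 1.9375 cup) × 8/5 × 170 g/cup = 527.0 g
chopped walnuts: (2 cup + 11 tbsp = 2.6875 cup) × 8/5 × 117 g/cup = 503.1 g
bread flour: 3 lb × 8/5 × 16 oz/lb × 28.35 g/oz ≈ 2177.3 g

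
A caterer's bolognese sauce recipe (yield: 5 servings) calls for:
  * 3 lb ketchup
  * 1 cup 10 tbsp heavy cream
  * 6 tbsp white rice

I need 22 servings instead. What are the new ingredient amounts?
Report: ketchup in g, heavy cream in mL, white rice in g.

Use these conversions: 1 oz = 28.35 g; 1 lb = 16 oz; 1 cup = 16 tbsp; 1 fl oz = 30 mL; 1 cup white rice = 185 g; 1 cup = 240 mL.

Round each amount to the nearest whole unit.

Scaling factor: 22/5 = 4.4.
ketchup: 3 lb × 22/5 × 16 oz/lb × 28.35 g/oz ≈ 5988 g
heavy cream: (1 cup + 10 tbsp = 1.625 cup) × 22/5 × 240 mL/cup = 1716 mL
white rice: 6 tbsp × 22/5 ÷ 16 tbsp/cup × 185 g/cup ≈ 305 g

ketchup: 5988 g; heavy cream: 1716 mL; white rice: 305 g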